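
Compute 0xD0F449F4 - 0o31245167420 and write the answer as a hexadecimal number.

0x65F5AE4

0o31245167420 = 0xCA94EF10 in hexadecimal.
Subtract column by column in base 16:
  4-0 → 4
  F-1 → E
  9-F → A (borrow)
  4-E-1 → 5 (borrow)
  4-4-1 → F (borrow)
  F-9-1 → 5
  0-A → 6 (borrow)
  D-C-1 → 0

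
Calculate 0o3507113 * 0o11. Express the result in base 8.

0o40600243

Multiply each base-8 digit by 9, carrying:
  3×9 = 27 → write 3 carry 3
  1×9+3 = 12 → write 4 carry 1
  1×9+1 = 10 → write 2 carry 1
  7×9+1 = 64 → write 0 carry 8
  0×9+8 = 8 → write 0 carry 1
  5×9+1 = 46 → write 6 carry 5
  3×9+5 = 32 → write 0 carry 4
  remaining carry: 4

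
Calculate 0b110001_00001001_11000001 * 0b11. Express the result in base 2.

0b100100110001110101000011

Multiply each base-2 digit by 3, carrying:
  1×3 = 3 → write 1 carry 1
  0×3+1 = 1 → write 1
  0×3 = 0 → write 0
  0×3 = 0 → write 0
  0×3 = 0 → write 0
  0×3 = 0 → write 0
  1×3 = 3 → write 1 carry 1
  1×3+1 = 4 → write 0 carry 2
  1×3+2 = 5 → write 1 carry 2
  0×3+2 = 2 → write 0 carry 1
  0×3+1 = 1 → write 1
  1×3 = 3 → write 1 carry 1
  0×3+1 = 1 → write 1
  0×3 = 0 → write 0
  0×3 = 0 → write 0
  0×3 = 0 → write 0
  1×3 = 3 → write 1 carry 1
  0×3+1 = 1 → write 1
  0×3 = 0 → write 0
  0×3 = 0 → write 0
  1×3 = 3 → write 1 carry 1
  1×3+1 = 4 → write 0 carry 2
  remaining carry: 10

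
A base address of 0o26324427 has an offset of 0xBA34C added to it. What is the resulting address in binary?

0o26324427 = 0b10110011010100100010111 in binary.
0xBA34C = 0b10111010001101001100 in binary.
Add column by column in base 2, right to left:
  1+0 = 1
  1+0 = 1
  1+1 = 0 carry 1
  0+1+1 = 0 carry 1
  1+0+1 = 0 carry 1
  0+0+1 = 1
  0+1 = 1
  0+0 = 0
  1+1 = 0 carry 1
  0+1+1 = 0 carry 1
  0+0+1 = 1
  1+0 = 1
  0+0 = 0
  1+1 = 0 carry 1
  0+0+1 = 1
  1+1 = 0 carry 1
  1+1+1 = 1 carry 1
  0+1+1 = 0 carry 1
  0+0+1 = 1
  1+1 = 0 carry 1
  1+0+1 = 0 carry 1
  0+0+1 = 1
  1+0 = 1

0b11001010100110001100011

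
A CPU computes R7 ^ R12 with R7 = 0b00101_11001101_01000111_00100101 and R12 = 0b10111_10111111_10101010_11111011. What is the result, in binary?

0b10010011100101110110111011110

XOR bit by bit (1 where the bits differ):
  00101110011010100011100100101
^ 10111101111111010101011111011
= 10010011100101110110111011110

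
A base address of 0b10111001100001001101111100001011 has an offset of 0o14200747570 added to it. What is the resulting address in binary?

0b100011011100010001010111010000011

0o14200747570 = 0b1100010000000111100111101111000 in binary.
Add column by column in base 2, right to left:
  1+0 = 1
  1+0 = 1
  0+0 = 0
  1+1 = 0 carry 1
  0+1+1 = 0 carry 1
  0+1+1 = 0 carry 1
  0+1+1 = 0 carry 1
  0+0+1 = 1
  1+1 = 0 carry 1
  1+1+1 = 1 carry 1
  1+1+1 = 1 carry 1
  1+1+1 = 1 carry 1
  1+0+1 = 0 carry 1
  0+0+1 = 1
  1+1 = 0 carry 1
  1+1+1 = 1 carry 1
  0+1+1 = 0 carry 1
  0+1+1 = 0 carry 1
  1+0+1 = 0 carry 1
  0+0+1 = 1
  0+0 = 0
  0+0 = 0
  0+0 = 0
  1+0 = 1
  1+0 = 1
  0+1 = 1
  0+0 = 0
  1+0 = 1
  1+0 = 1
  1+1 = 0 carry 1
  0+1+1 = 0 carry 1
  1+0+1 = 0 carry 1
  final carry 1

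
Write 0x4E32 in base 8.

Expand each hex digit to 4 bits: 4=0100 E=1110 3=0011 2=0010.
Group the bits in threes: 100 111 000 110 010 → 47062.

0o47062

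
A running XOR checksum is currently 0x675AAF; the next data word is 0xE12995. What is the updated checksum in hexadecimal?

0x86733A

XOR each hex digit independently (no carries):
  6^E=8, 7^1=6, 5^2=7, A^9=3, A^9=3, F^5=A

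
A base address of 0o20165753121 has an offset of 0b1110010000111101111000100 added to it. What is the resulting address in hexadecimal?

0o20165753121 = 0x81D7D651 in hexadecimal.
0b1110010000111101111000100 = 0x1C87BC4 in hexadecimal.
Add column by column in base 16, right to left:
  1+4 = 5
  5+C = 1 carry 1
  6+B+1 = 2 carry 1
  D+7+1 = 5 carry 1
  7+8+1 = 0 carry 1
  D+C+1 = A carry 1
  1+1+1 = 3
  8+0 = 8

0x83A05215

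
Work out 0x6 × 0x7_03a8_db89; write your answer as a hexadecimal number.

0x2a15f52536

Multiply each base-16 digit by 6, carrying:
  9×6 = 54 → write 6 carry 3
  8×6+3 = 51 → write 3 carry 3
  b×6+3 = 69 → write 5 carry 4
  d×6+4 = 82 → write 2 carry 5
  8×6+5 = 53 → write 5 carry 3
  a×6+3 = 63 → write f carry 3
  3×6+3 = 21 → write 5 carry 1
  0×6+1 = 1 → write 1
  7×6 = 42 → write a carry 2
  remaining carry: 2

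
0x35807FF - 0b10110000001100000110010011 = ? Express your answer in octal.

0o45643154

0x35807FF = 0o326003777 in octal.
0b10110000001100000110010011 = 0o260140623 in octal.
Subtract column by column in base 8:
  7-3 → 4
  7-2 → 5
  7-6 → 1
  3-0 → 3
  0-4 → 4 (borrow)
  0-1-1 → 6 (borrow)
  6-0-1 → 5
  2-6 → 4 (borrow)
  3-2-1 → 0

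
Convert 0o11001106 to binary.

Each octal digit is 3 bits: 1=001 1=001 0=000 0=000 1=001 1=001 0=000 6=110.

0b1001000000001001000110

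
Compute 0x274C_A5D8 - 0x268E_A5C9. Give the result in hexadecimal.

0xBE000F

Subtract column by column in base 16:
  8-9 → F (borrow)
  D-C-1 → 0
  5-5 → 0
  A-A → 0
  C-E → E (borrow)
  4-8-1 → B (borrow)
  7-6-1 → 0
  2-2 → 0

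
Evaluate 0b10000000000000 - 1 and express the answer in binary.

0b1111111111111

The trailing 13 digits are 0, so subtracting 1 borrows through: they become 1 and the next digit up decrements.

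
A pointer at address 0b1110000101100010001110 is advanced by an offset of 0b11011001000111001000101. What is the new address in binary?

Add column by column in base 2, right to left:
  0+1 = 1
  1+0 = 1
  1+1 = 0 carry 1
  1+0+1 = 0 carry 1
  0+0+1 = 1
  0+0 = 0
  0+1 = 1
  1+0 = 1
  0+0 = 0
  0+1 = 1
  0+1 = 1
  1+1 = 0 carry 1
  1+0+1 = 0 carry 1
  0+0+1 = 1
  1+0 = 1
  0+1 = 1
  0+0 = 0
  0+0 = 0
  0+1 = 1
  1+1 = 0 carry 1
  1+0+1 = 0 carry 1
  1+1+1 = 1 carry 1
  0+1+1 = 0 carry 1
  final carry 1

0b101001001110011011010011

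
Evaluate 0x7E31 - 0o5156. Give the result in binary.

0x7E31 = 0b111111000110001 in binary.
0o5156 = 0b101001101110 in binary.
Subtract column by column in base 2:
  1-0 → 1
  0-1 → 1 (borrow)
  0-1-1 → 0 (borrow)
  0-1-1 → 0 (borrow)
  1-0-1 → 0
  1-1 → 0
  0-1 → 1 (borrow)
  0-0-1 → 1 (borrow)
  0-0-1 → 1 (borrow)
  1-1-1 → 1 (borrow)
  1-0-1 → 0
  1-1 → 0
  1-0 → 1
  1-0 → 1
  1-0 → 1

0b111001111000011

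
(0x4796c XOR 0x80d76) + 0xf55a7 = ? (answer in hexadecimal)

First 0x4796c XOR 0x80d76 = 0xc741a.
Add column by column in base 16, right to left:
  a+7 = 1 carry 1
  1+a+1 = c
  4+5 = 9
  7+5 = c
  c+f = b carry 1
  final carry 1

0x1bc9c1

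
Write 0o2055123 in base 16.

0x85A53

Each octal digit is 3 bits: 2=010 0=000 5=101 5=101 1=001 2=010 3=011.
Group the bits into nibbles: 1000 0101 1010 0101 0011 → 85A53.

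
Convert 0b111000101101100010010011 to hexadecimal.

0xE2D893

Group the bits into nibbles: 1110 0010 1101 1000 1001 0011 → E2D893.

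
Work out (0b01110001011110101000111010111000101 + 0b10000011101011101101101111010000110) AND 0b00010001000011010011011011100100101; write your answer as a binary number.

Add column by column in base 2, right to left:
  1+0 = 1
  0+1 = 1
  1+1 = 0 carry 1
  0+0+1 = 1
  0+0 = 0
  0+0 = 0
  1+0 = 1
  1+1 = 0 carry 1
  1+0+1 = 0 carry 1
  0+1+1 = 0 carry 1
  1+1+1 = 1 carry 1
  0+1+1 = 0 carry 1
  1+1+1 = 1 carry 1
  1+0+1 = 0 carry 1
  1+1+1 = 1 carry 1
  0+1+1 = 0 carry 1
  0+0+1 = 1
  0+1 = 1
  1+1 = 0 carry 1
  0+0+1 = 1
  1+1 = 0 carry 1
  0+1+1 = 0 carry 1
  1+1+1 = 1 carry 1
  1+0+1 = 0 carry 1
  1+1+1 = 1 carry 1
  1+0+1 = 0 carry 1
  0+1+1 = 0 carry 1
  1+1+1 = 1 carry 1
  0+1+1 = 0 carry 1
  0+0+1 = 1
  0+0 = 0
  1+0 = 1
  1+0 = 1
  1+0 = 1
  0+1 = 1
Sum = 0b11110101001010010110101010001001011; now AND with 0b00010001000011010011011011100100101:
  11110101001010010110101010001001011
& 00010001000011010011011011100100101
= 00010001000010010010001010000000001

0b10001000010010010001010000000001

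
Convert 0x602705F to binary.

Expand each hex digit to 4 bits: 6=0110 0=0000 2=0010 7=0111 0=0000 5=0101 F=1111.

0b110000000100111000001011111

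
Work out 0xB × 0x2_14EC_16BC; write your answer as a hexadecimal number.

0x16E624FA14

Multiply each base-16 digit by 11, carrying:
  C×11 = 132 → write 4 carry 8
  B×11+8 = 129 → write 1 carry 8
  6×11+8 = 74 → write A carry 4
  1×11+4 = 15 → write F
  C×11 = 132 → write 4 carry 8
  E×11+8 = 162 → write 2 carry 10
  4×11+10 = 54 → write 6 carry 3
  1×11+3 = 14 → write E
  2×11 = 22 → write 6 carry 1
  remaining carry: 1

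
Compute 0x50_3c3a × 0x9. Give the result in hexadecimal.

0x2d21e0a

Multiply each base-16 digit by 9, carrying:
  a×9 = 90 → write a carry 5
  3×9+5 = 32 → write 0 carry 2
  c×9+2 = 110 → write e carry 6
  3×9+6 = 33 → write 1 carry 2
  0×9+2 = 2 → write 2
  5×9 = 45 → write d carry 2
  remaining carry: 2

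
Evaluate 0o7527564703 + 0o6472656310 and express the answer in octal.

0o16222443213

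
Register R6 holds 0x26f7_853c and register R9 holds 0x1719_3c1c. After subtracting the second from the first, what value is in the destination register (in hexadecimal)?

Subtract column by column in base 16:
  c-c → 0
  3-1 → 2
  5-c → 9 (borrow)
  8-3-1 → 4
  7-9 → e (borrow)
  f-1-1 → d
  6-7 → f (borrow)
  2-1-1 → 0

0xfde4920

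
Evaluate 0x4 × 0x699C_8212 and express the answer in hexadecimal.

Multiply each base-16 digit by 4, carrying:
  2×4 = 8 → write 8
  1×4 = 4 → write 4
  2×4 = 8 → write 8
  8×4 = 32 → write 0 carry 2
  C×4+2 = 50 → write 2 carry 3
  9×4+3 = 39 → write 7 carry 2
  9×4+2 = 38 → write 6 carry 2
  6×4+2 = 26 → write A carry 1
  remaining carry: 1

0x1A6720848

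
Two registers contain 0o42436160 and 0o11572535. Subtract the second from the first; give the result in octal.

0o30643423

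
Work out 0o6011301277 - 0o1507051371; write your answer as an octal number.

0o4302227706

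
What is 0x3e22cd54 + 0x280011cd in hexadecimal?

0x6622df21

Add column by column in base 16, right to left:
  4+d = 1 carry 1
  5+c+1 = 2 carry 1
  d+1+1 = f
  c+1 = d
  2+0 = 2
  2+0 = 2
  e+8 = 6 carry 1
  3+2+1 = 6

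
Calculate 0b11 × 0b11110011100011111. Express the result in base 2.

Multiply each base-2 digit by 3, carrying:
  1×3 = 3 → write 1 carry 1
  1×3+1 = 4 → write 0 carry 2
  1×3+2 = 5 → write 1 carry 2
  1×3+2 = 5 → write 1 carry 2
  1×3+2 = 5 → write 1 carry 2
  0×3+2 = 2 → write 0 carry 1
  0×3+1 = 1 → write 1
  0×3 = 0 → write 0
  1×3 = 3 → write 1 carry 1
  1×3+1 = 4 → write 0 carry 2
  1×3+2 = 5 → write 1 carry 2
  0×3+2 = 2 → write 0 carry 1
  0×3+1 = 1 → write 1
  1×3 = 3 → write 1 carry 1
  1×3+1 = 4 → write 0 carry 2
  1×3+2 = 5 → write 1 carry 2
  1×3+2 = 5 → write 1 carry 2
  remaining carry: 10

0b1011011010101011101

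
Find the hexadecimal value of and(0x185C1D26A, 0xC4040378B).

0x00040120A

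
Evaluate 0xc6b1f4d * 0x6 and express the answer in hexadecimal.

Multiply each base-16 digit by 6, carrying:
  d×6 = 78 → write e carry 4
  4×6+4 = 28 → write c carry 1
  f×6+1 = 91 → write b carry 5
  1×6+5 = 11 → write b
  b×6 = 66 → write 2 carry 4
  6×6+4 = 40 → write 8 carry 2
  c×6+2 = 74 → write a carry 4
  remaining carry: 4

0x4a82bbce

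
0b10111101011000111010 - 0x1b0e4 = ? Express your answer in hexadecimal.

0b10111101011000111010 = 0xbd63a in hexadecimal.
Subtract column by column in base 16:
  a-4 → 6
  3-e → 5 (borrow)
  6-0-1 → 5
  d-b → 2
  b-1 → a

0xa2556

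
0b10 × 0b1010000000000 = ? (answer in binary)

0b10100000000000

Multiply each base-2 digit by 2, carrying:
  0×2 = 0 → write 0
  0×2 = 0 → write 0
  0×2 = 0 → write 0
  0×2 = 0 → write 0
  0×2 = 0 → write 0
  0×2 = 0 → write 0
  0×2 = 0 → write 0
  0×2 = 0 → write 0
  0×2 = 0 → write 0
  0×2 = 0 → write 0
  1×2 = 2 → write 0 carry 1
  0×2+1 = 1 → write 1
  1×2 = 2 → write 0 carry 1
  remaining carry: 1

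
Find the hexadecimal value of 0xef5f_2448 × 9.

0x86a584688

Multiply each base-16 digit by 9, carrying:
  8×9 = 72 → write 8 carry 4
  4×9+4 = 40 → write 8 carry 2
  4×9+2 = 38 → write 6 carry 2
  2×9+2 = 20 → write 4 carry 1
  f×9+1 = 136 → write 8 carry 8
  5×9+8 = 53 → write 5 carry 3
  f×9+3 = 138 → write a carry 8
  e×9+8 = 134 → write 6 carry 8
  remaining carry: 8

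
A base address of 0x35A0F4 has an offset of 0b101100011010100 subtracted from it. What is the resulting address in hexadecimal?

0b101100011010100 = 0x58D4 in hexadecimal.
Subtract column by column in base 16:
  4-4 → 0
  F-D → 2
  0-8 → 8 (borrow)
  A-5-1 → 4
  5-0 → 5
  3-0 → 3

0x354820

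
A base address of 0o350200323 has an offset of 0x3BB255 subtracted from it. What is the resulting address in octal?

0o331247176

0x3BB255 = 0o16731125 in octal.
Subtract column by column in base 8:
  3-5 → 6 (borrow)
  2-2-1 → 7 (borrow)
  3-1-1 → 1
  0-1 → 7 (borrow)
  0-3-1 → 4 (borrow)
  2-7-1 → 2 (borrow)
  0-6-1 → 1 (borrow)
  5-1-1 → 3
  3-0 → 3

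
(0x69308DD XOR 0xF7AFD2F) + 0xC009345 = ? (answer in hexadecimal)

0x15EA8937

First 0x69308DD XOR 0xF7AFD2F = 0x9E9F5F2.
Add column by column in base 16, right to left:
  2+5 = 7
  F+4 = 3 carry 1
  5+3+1 = 9
  F+9 = 8 carry 1
  9+0+1 = A
  E+0 = E
  9+C = 5 carry 1
  final carry 1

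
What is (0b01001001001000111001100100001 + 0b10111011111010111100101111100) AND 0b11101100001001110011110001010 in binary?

0b100000001110010010001000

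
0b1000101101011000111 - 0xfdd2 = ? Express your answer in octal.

0o656365

0b1000101101011000111 = 0o1055307 in octal.
0xfdd2 = 0o176722 in octal.
Subtract column by column in base 8:
  7-2 → 5
  0-2 → 6 (borrow)
  3-7-1 → 3 (borrow)
  5-6-1 → 6 (borrow)
  5-7-1 → 5 (borrow)
  0-1-1 → 6 (borrow)
  1-0-1 → 0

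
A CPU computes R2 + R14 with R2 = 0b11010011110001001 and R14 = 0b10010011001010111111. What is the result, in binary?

0b10101101101001001000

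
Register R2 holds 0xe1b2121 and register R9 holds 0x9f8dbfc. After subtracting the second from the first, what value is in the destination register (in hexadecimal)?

Subtract column by column in base 16:
  1-c → 5 (borrow)
  2-f-1 → 2 (borrow)
  1-b-1 → 5 (borrow)
  2-d-1 → 4 (borrow)
  b-8-1 → 2
  1-f → 2 (borrow)
  e-9-1 → 4

0x4224525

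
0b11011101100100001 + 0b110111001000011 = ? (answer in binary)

0b100010100101100100

Add column by column in base 2, right to left:
  1+1 = 0 carry 1
  0+1+1 = 0 carry 1
  0+0+1 = 1
  0+0 = 0
  0+0 = 0
  1+0 = 1
  0+1 = 1
  0+0 = 0
  1+0 = 1
  1+1 = 0 carry 1
  0+1+1 = 0 carry 1
  1+1+1 = 1 carry 1
  1+0+1 = 0 carry 1
  1+1+1 = 1 carry 1
  0+1+1 = 0 carry 1
  1+0+1 = 0 carry 1
  1+0+1 = 0 carry 1
  final carry 1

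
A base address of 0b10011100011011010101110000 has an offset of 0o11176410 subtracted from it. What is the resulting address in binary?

0o11176410 = 0b1001001111110100001000 in binary.
Subtract column by column in base 2:
  0-0 → 0
  0-0 → 0
  0-0 → 0
  0-1 → 1 (borrow)
  1-0-1 → 0
  1-0 → 1
  1-0 → 1
  0-0 → 0
  1-1 → 0
  0-0 → 0
  1-1 → 0
  0-1 → 1 (borrow)
  1-1-1 → 1 (borrow)
  1-1-1 → 1 (borrow)
  0-1-1 → 0 (borrow)
  1-1-1 → 1 (borrow)
  1-0-1 → 0
  0-0 → 0
  0-1 → 1 (borrow)
  0-0-1 → 1 (borrow)
  1-0-1 → 0
  1-1 → 0
  1-0 → 1
  0-0 → 0
  0-0 → 0
  1-0 → 1

0b10010011001011100001101000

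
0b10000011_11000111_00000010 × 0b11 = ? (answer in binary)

Multiply each base-2 digit by 3, carrying:
  0×3 = 0 → write 0
  1×3 = 3 → write 1 carry 1
  0×3+1 = 1 → write 1
  0×3 = 0 → write 0
  0×3 = 0 → write 0
  0×3 = 0 → write 0
  0×3 = 0 → write 0
  0×3 = 0 → write 0
  1×3 = 3 → write 1 carry 1
  1×3+1 = 4 → write 0 carry 2
  1×3+2 = 5 → write 1 carry 2
  0×3+2 = 2 → write 0 carry 1
  0×3+1 = 1 → write 1
  0×3 = 0 → write 0
  1×3 = 3 → write 1 carry 1
  1×3+1 = 4 → write 0 carry 2
  1×3+2 = 5 → write 1 carry 2
  1×3+2 = 5 → write 1 carry 2
  0×3+2 = 2 → write 0 carry 1
  0×3+1 = 1 → write 1
  0×3 = 0 → write 0
  0×3 = 0 → write 0
  0×3 = 0 → write 0
  1×3 = 3 → write 1 carry 1
  remaining carry: 1

0b1100010110101010100000110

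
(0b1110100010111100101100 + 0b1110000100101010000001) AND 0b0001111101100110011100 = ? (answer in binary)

0b100101100110001100

Add column by column in base 2, right to left:
  0+1 = 1
  0+0 = 0
  1+0 = 1
  1+0 = 1
  0+0 = 0
  1+0 = 1
  0+0 = 0
  0+1 = 1
  1+0 = 1
  1+1 = 0 carry 1
  1+0+1 = 0 carry 1
  1+1+1 = 1 carry 1
  0+0+1 = 1
  1+0 = 1
  0+1 = 1
  0+0 = 0
  0+0 = 0
  1+0 = 1
  0+0 = 0
  1+1 = 0 carry 1
  1+1+1 = 1 carry 1
  1+1+1 = 1 carry 1
  final carry 1
Sum = 0b11100100111100110101101; now AND with 0b0001111101100110011100:
  11100100111100110101101
& 00001111101100110011100
= 00000100101100110001100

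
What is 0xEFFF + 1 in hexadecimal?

0xF000

The trailing 3 digits are F (max in base 16), so adding 1 cascades: they roll to 0 and the next digit up increments.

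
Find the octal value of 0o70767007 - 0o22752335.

0o46014452

Subtract column by column in base 8:
  7-5 → 2
  0-3 → 5 (borrow)
  0-3-1 → 4 (borrow)
  7-2-1 → 4
  6-5 → 1
  7-7 → 0
  0-2 → 6 (borrow)
  7-2-1 → 4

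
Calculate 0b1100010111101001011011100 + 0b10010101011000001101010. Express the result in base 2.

0b1110101101000001101000110

Add column by column in base 2, right to left:
  0+0 = 0
  0+1 = 1
  1+0 = 1
  1+1 = 0 carry 1
  1+0+1 = 0 carry 1
  0+1+1 = 0 carry 1
  1+1+1 = 1 carry 1
  1+0+1 = 0 carry 1
  0+0+1 = 1
  1+0 = 1
  0+0 = 0
  0+0 = 0
  1+1 = 0 carry 1
  0+1+1 = 0 carry 1
  1+0+1 = 0 carry 1
  1+1+1 = 1 carry 1
  1+0+1 = 0 carry 1
  1+1+1 = 1 carry 1
  0+0+1 = 1
  1+1 = 0 carry 1
  0+0+1 = 1
  0+0 = 0
  0+1 = 1
  1+0 = 1
  1+0 = 1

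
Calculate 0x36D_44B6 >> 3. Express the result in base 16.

0x6DA896

3 bits is not a whole number of base-16 digits; in binary: 11011011010100010010110110 >> 3 = 11011011010100010010110.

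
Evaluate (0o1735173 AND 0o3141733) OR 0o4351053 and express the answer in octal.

0o5351173

0o1735173 AND 0o3141733 = 0o1101133.
Then OR with 0o4351053.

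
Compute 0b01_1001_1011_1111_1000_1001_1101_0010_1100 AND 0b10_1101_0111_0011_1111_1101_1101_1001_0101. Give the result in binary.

0b0010010011001110001001110100000100

AND bit by bit (1 only where both bits are 1):
  0110011011111110001001110100101100
& 1011010111001111111101110110010101
= 0010010011001110001001110100000100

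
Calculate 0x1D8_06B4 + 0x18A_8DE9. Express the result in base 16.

0x362949D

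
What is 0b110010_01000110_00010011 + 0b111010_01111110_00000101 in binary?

Add column by column in base 2, right to left:
  1+1 = 0 carry 1
  1+0+1 = 0 carry 1
  0+1+1 = 0 carry 1
  0+0+1 = 1
  1+0 = 1
  0+0 = 0
  0+0 = 0
  0+0 = 0
  0+0 = 0
  1+1 = 0 carry 1
  1+1+1 = 1 carry 1
  0+1+1 = 0 carry 1
  0+1+1 = 0 carry 1
  0+1+1 = 0 carry 1
  1+1+1 = 1 carry 1
  0+0+1 = 1
  0+0 = 0
  1+1 = 0 carry 1
  0+0+1 = 1
  0+1 = 1
  1+1 = 0 carry 1
  1+1+1 = 1 carry 1
  final carry 1

0b11011001100010000011000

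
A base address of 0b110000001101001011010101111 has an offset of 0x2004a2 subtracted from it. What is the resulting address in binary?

0x2004a2 = 0b1000000000010010100010 in binary.
Subtract column by column in base 2:
  1-0 → 1
  1-1 → 0
  1-0 → 1
  1-0 → 1
  0-0 → 0
  1-1 → 0
  0-0 → 0
  1-1 → 0
  0-0 → 0
  1-0 → 1
  1-1 → 0
  0-0 → 0
  1-0 → 1
  0-0 → 0
  0-0 → 0
  1-0 → 1
  0-0 → 0
  1-0 → 1
  1-0 → 1
  0-0 → 0
  0-0 → 0
  0-1 → 1 (borrow)
  0-0-1 → 1 (borrow)
  0-0-1 → 1 (borrow)
  0-0-1 → 1 (borrow)
  1-0-1 → 0
  1-0 → 1

0b101111001101001001000001101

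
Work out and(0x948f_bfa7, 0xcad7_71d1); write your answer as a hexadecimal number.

AND each hex digit independently (no carries):
  9&c=8, 4&a=0, 8&d=8, f&7=7, b&7=3, f&1=1, a&d=8, 7&1=1

0x80873181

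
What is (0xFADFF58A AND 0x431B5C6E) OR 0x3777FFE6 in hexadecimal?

0xFADFF58A AND 0x431B5C6E = 0x421B540A.
Then OR with 0x3777FFE6.

0x777FFFEE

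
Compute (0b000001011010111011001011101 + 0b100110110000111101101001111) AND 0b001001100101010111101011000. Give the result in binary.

Add column by column in base 2, right to left:
  1+1 = 0 carry 1
  0+1+1 = 0 carry 1
  1+1+1 = 1 carry 1
  1+1+1 = 1 carry 1
  1+0+1 = 0 carry 1
  0+0+1 = 1
  1+1 = 0 carry 1
  0+0+1 = 1
  0+1 = 1
  1+1 = 0 carry 1
  1+0+1 = 0 carry 1
  0+1+1 = 0 carry 1
  1+1+1 = 1 carry 1
  1+1+1 = 1 carry 1
  1+1+1 = 1 carry 1
  0+0+1 = 1
  1+0 = 1
  0+0 = 0
  1+0 = 1
  1+1 = 0 carry 1
  0+1+1 = 0 carry 1
  1+0+1 = 0 carry 1
  0+1+1 = 0 carry 1
  0+1+1 = 0 carry 1
  0+0+1 = 1
  0+0 = 0
  0+1 = 1
Sum = 0b101000001011111000110101100; now AND with 0b001001100101010111101011000:
  101000001011111000110101100
& 001001100101010111101011000
= 001000000001010000100001000

0b1000000001010000100001000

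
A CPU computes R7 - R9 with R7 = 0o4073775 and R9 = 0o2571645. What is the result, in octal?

0o1302130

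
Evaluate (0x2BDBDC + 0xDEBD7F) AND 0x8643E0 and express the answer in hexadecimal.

Add column by column in base 16, right to left:
  C+F = B carry 1
  D+7+1 = 5 carry 1
  B+D+1 = 9 carry 1
  D+B+1 = 9 carry 1
  B+E+1 = A carry 1
  2+D+1 = 0 carry 1
  final carry 1
Sum = 0x10A995B; now AND with 0x8643E0:
  1&0=0, 0&8=0, A&6=2, 9&4=0, 9&3=1, 5&E=4, B&0=0

0x20140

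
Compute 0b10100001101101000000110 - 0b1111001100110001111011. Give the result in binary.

0b101000000110110001011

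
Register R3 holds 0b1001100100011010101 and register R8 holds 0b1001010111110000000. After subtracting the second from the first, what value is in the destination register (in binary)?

0b1100101010101

Subtract column by column in base 2:
  1-0 → 1
  0-0 → 0
  1-0 → 1
  0-0 → 0
  1-0 → 1
  0-0 → 0
  1-0 → 1
  1-1 → 0
  0-1 → 1 (borrow)
  0-1-1 → 0 (borrow)
  0-1-1 → 0 (borrow)
  1-1-1 → 1 (borrow)
  0-0-1 → 1 (borrow)
  0-1-1 → 0 (borrow)
  1-0-1 → 0
  1-1 → 0
  0-0 → 0
  0-0 → 0
  1-1 → 0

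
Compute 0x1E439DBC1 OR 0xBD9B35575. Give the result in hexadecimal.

OR each hex digit independently (no carries):
  1|B=B, E|D=F, 4|9=D, 3|B=B, 9|3=B, D|5=D, B|5=F, C|7=F, 1|5=5

0xBFDBBDFF5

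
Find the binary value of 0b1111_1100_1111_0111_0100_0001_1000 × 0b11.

0b101111011011100101110001001000

Multiply each base-2 digit by 3, carrying:
  0×3 = 0 → write 0
  0×3 = 0 → write 0
  0×3 = 0 → write 0
  1×3 = 3 → write 1 carry 1
  1×3+1 = 4 → write 0 carry 2
  0×3+2 = 2 → write 0 carry 1
  0×3+1 = 1 → write 1
  0×3 = 0 → write 0
  0×3 = 0 → write 0
  0×3 = 0 → write 0
  1×3 = 3 → write 1 carry 1
  0×3+1 = 1 → write 1
  1×3 = 3 → write 1 carry 1
  1×3+1 = 4 → write 0 carry 2
  1×3+2 = 5 → write 1 carry 2
  0×3+2 = 2 → write 0 carry 1
  1×3+1 = 4 → write 0 carry 2
  1×3+2 = 5 → write 1 carry 2
  1×3+2 = 5 → write 1 carry 2
  1×3+2 = 5 → write 1 carry 2
  0×3+2 = 2 → write 0 carry 1
  0×3+1 = 1 → write 1
  1×3 = 3 → write 1 carry 1
  1×3+1 = 4 → write 0 carry 2
  1×3+2 = 5 → write 1 carry 2
  1×3+2 = 5 → write 1 carry 2
  1×3+2 = 5 → write 1 carry 2
  1×3+2 = 5 → write 1 carry 2
  remaining carry: 10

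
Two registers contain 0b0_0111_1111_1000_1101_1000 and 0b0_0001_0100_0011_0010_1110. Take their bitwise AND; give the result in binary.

0b000010100000000001000

AND bit by bit (1 only where both bits are 1):
  001111111100011011000
& 000010100001100101110
= 000010100000000001000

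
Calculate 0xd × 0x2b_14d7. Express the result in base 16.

Multiply each base-16 digit by 13, carrying:
  7×13 = 91 → write b carry 5
  d×13+5 = 174 → write e carry 10
  4×13+10 = 62 → write e carry 3
  1×13+3 = 16 → write 0 carry 1
  b×13+1 = 144 → write 0 carry 9
  2×13+9 = 35 → write 3 carry 2
  remaining carry: 2

0x2300eeb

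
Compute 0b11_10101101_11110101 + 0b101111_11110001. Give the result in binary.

0b111101110111100110

Add column by column in base 2, right to left:
  1+1 = 0 carry 1
  0+0+1 = 1
  1+0 = 1
  0+0 = 0
  1+1 = 0 carry 1
  1+1+1 = 1 carry 1
  1+1+1 = 1 carry 1
  1+1+1 = 1 carry 1
  1+1+1 = 1 carry 1
  0+1+1 = 0 carry 1
  1+1+1 = 1 carry 1
  1+1+1 = 1 carry 1
  0+0+1 = 1
  1+1 = 0 carry 1
  0+0+1 = 1
  1+0 = 1
  1+0 = 1
  1+0 = 1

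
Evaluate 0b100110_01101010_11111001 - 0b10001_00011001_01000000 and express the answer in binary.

Subtract column by column in base 2:
  1-0 → 1
  0-0 → 0
  0-0 → 0
  1-0 → 1
  1-0 → 1
  1-0 → 1
  1-1 → 0
  1-0 → 1
  0-1 → 1 (borrow)
  1-0-1 → 0
  0-0 → 0
  1-1 → 0
  0-1 → 1 (borrow)
  1-0-1 → 0
  1-0 → 1
  0-0 → 0
  0-1 → 1 (borrow)
  1-0-1 → 0
  1-0 → 1
  0-0 → 0
  0-1 → 1 (borrow)
  1-0-1 → 0

0b101010101000110111001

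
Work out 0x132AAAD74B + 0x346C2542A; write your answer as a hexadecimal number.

Add column by column in base 16, right to left:
  B+A = 5 carry 1
  4+2+1 = 7
  7+4 = B
  D+5 = 2 carry 1
  A+2+1 = D
  A+C = 6 carry 1
  A+6+1 = 1 carry 1
  2+4+1 = 7
  3+3 = 6
  1+0 = 1

0x16716D2B75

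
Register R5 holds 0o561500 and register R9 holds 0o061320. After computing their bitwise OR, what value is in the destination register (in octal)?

OR each oct digit independently (no carries):
  5|0=5, 6|6=6, 1|1=1, 5|3=7, 0|2=2, 0|0=0

0o561720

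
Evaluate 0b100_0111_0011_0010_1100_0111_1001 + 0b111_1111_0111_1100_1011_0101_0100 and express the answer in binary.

0b1100011010101111011111001101

Add column by column in base 2, right to left:
  1+0 = 1
  0+0 = 0
  0+1 = 1
  1+0 = 1
  1+1 = 0 carry 1
  1+0+1 = 0 carry 1
  1+1+1 = 1 carry 1
  0+0+1 = 1
  0+1 = 1
  0+1 = 1
  1+0 = 1
  1+1 = 0 carry 1
  0+0+1 = 1
  1+0 = 1
  0+1 = 1
  0+1 = 1
  1+1 = 0 carry 1
  1+1+1 = 1 carry 1
  0+1+1 = 0 carry 1
  0+0+1 = 1
  1+1 = 0 carry 1
  1+1+1 = 1 carry 1
  1+1+1 = 1 carry 1
  0+1+1 = 0 carry 1
  0+1+1 = 0 carry 1
  0+1+1 = 0 carry 1
  1+1+1 = 1 carry 1
  final carry 1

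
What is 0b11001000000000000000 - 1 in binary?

0b11000111111111111111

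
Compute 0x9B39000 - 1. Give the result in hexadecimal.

0x9B38FFF

The trailing 3 digits are 0, so subtracting 1 borrows through: they become F and the next digit up decrements.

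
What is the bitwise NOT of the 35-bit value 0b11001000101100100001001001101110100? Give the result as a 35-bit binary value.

0b00110111010011011110110110010001011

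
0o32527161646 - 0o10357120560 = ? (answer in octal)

0o22150041066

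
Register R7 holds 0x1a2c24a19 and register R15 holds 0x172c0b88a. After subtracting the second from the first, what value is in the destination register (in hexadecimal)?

0x3001918f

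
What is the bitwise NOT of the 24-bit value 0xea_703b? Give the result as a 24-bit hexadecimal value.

Each hex digit d becomes f−d:
  e→1, a→5, 7→8, 0→f, 3→c, b→4

0x158fc4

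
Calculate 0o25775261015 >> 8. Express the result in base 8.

8 bits is not a whole number of base-8 digits; in binary: 10101111111101010110001000001101 >> 8 = 101011111111010101100010.

0o53772542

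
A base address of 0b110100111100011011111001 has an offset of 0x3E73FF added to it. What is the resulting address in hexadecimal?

0b110100111100011011111001 = 0xD3C6F9 in hexadecimal.
Add column by column in base 16, right to left:
  9+F = 8 carry 1
  F+F+1 = F carry 1
  6+3+1 = A
  C+7 = 3 carry 1
  3+E+1 = 2 carry 1
  D+3+1 = 1 carry 1
  final carry 1

0x1123AF8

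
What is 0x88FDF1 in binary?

0b100010001111110111110001

Expand each hex digit to 4 bits: 8=1000 8=1000 F=1111 D=1101 F=1111 1=0001.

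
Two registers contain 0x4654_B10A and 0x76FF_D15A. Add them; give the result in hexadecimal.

0xBD548264

Add column by column in base 16, right to left:
  A+A = 4 carry 1
  0+5+1 = 6
  1+1 = 2
  B+D = 8 carry 1
  4+F+1 = 4 carry 1
  5+F+1 = 5 carry 1
  6+6+1 = D
  4+7 = B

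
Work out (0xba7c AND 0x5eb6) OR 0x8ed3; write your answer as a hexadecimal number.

0xba7c AND 0x5eb6 = 0x1a34.
Then OR with 0x8ed3.

0x9ef7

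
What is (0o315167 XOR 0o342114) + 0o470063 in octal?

0o547156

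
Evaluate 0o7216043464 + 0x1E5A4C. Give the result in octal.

0x1E5A4C = 0o7455114 in octal.
Add column by column in base 8, right to left:
  4+4 = 0 carry 1
  6+1+1 = 0 carry 1
  4+1+1 = 6
  3+5 = 0 carry 1
  4+5+1 = 2 carry 1
  0+4+1 = 5
  6+7 = 5 carry 1
  1+0+1 = 2
  2+0 = 2
  7+0 = 7

0o7225520600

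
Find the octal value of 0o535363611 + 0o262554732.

0o1020140543

Add column by column in base 8, right to left:
  1+2 = 3
  1+3 = 4
  6+7 = 5 carry 1
  3+4+1 = 0 carry 1
  6+5+1 = 4 carry 1
  3+5+1 = 1 carry 1
  5+2+1 = 0 carry 1
  3+6+1 = 2 carry 1
  5+2+1 = 0 carry 1
  final carry 1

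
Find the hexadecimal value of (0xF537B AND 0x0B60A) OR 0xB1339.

0xB133B

0xF537B AND 0x0B60A = 0x0120A.
Then OR with 0xB1339.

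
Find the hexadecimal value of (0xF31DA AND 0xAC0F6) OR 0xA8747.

0xA87D7

0xF31DA AND 0xAC0F6 = 0xA00D2.
Then OR with 0xA8747.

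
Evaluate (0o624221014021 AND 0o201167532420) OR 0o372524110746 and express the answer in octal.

0o624221014021 AND 0o201167532420 = 0o200021010020.
Then OR with 0o372524110746.

0o372525110766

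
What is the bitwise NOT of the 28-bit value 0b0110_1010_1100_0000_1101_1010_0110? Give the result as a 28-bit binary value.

Invert each bit: 0110101011000000110110100110 → 1001010100111111001001011001.

0b1001010100111111001001011001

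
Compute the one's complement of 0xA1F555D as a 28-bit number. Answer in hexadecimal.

0x5E0AAA2

Each hex digit d becomes F−d:
  A→5, 1→E, F→0, 5→A, 5→A, 5→A, D→2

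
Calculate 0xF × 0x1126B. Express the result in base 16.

0x101445

Multiply each base-16 digit by 15, carrying:
  B×15 = 165 → write 5 carry 10
  6×15+10 = 100 → write 4 carry 6
  2×15+6 = 36 → write 4 carry 2
  1×15+2 = 17 → write 1 carry 1
  1×15+1 = 16 → write 0 carry 1
  remaining carry: 1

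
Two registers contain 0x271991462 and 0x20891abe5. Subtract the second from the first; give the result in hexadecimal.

0x6907687d

Subtract column by column in base 16:
  2-5 → d (borrow)
  6-e-1 → 7 (borrow)
  4-b-1 → 8 (borrow)
  1-a-1 → 6 (borrow)
  9-1-1 → 7
  9-9 → 0
  1-8 → 9 (borrow)
  7-0-1 → 6
  2-2 → 0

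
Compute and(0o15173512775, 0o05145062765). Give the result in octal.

0o05141002765

AND each oct digit independently (no carries):
  1&0=0, 5&5=5, 1&1=1, 7&4=4, 3&5=1, 5&0=0, 1&6=0, 2&2=2, 7&7=7, 7&6=6, 5&5=5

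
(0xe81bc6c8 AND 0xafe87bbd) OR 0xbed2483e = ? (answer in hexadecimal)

0xe81bc6c8 AND 0xafe87bbd = 0xa8084288.
Then OR with 0xbed2483e.

0xbeda4abe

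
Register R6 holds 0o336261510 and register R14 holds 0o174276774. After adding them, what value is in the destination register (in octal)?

0o532560504

Add column by column in base 8, right to left:
  0+4 = 4
  1+7 = 0 carry 1
  5+7+1 = 5 carry 1
  1+6+1 = 0 carry 1
  6+7+1 = 6 carry 1
  2+2+1 = 5
  6+4 = 2 carry 1
  3+7+1 = 3 carry 1
  3+1+1 = 5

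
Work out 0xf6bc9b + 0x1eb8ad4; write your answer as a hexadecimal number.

0x2e2476f

Add column by column in base 16, right to left:
  b+4 = f
  9+d = 6 carry 1
  c+a+1 = 7 carry 1
  b+8+1 = 4 carry 1
  6+b+1 = 2 carry 1
  f+e+1 = e carry 1
  0+1+1 = 2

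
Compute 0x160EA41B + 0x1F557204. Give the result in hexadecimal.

Add column by column in base 16, right to left:
  B+4 = F
  1+0 = 1
  4+2 = 6
  A+7 = 1 carry 1
  E+5+1 = 4 carry 1
  0+5+1 = 6
  6+F = 5 carry 1
  1+1+1 = 3

0x3564161F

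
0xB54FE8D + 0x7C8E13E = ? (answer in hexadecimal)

Add column by column in base 16, right to left:
  D+E = B carry 1
  8+3+1 = C
  E+1 = F
  F+E = D carry 1
  4+8+1 = D
  5+C = 1 carry 1
  B+7+1 = 3 carry 1
  final carry 1

0x131DDFCB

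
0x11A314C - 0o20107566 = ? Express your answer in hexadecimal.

0xD9A1D6

0o20107566 = 0x408F76 in hexadecimal.
Subtract column by column in base 16:
  C-6 → 6
  4-7 → D (borrow)
  1-F-1 → 1 (borrow)
  3-8-1 → A (borrow)
  A-0-1 → 9
  1-4 → D (borrow)
  1-0-1 → 0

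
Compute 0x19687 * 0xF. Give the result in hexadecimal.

0x17D1E9

Multiply each base-16 digit by 15, carrying:
  7×15 = 105 → write 9 carry 6
  8×15+6 = 126 → write E carry 7
  6×15+7 = 97 → write 1 carry 6
  9×15+6 = 141 → write D carry 8
  1×15+8 = 23 → write 7 carry 1
  remaining carry: 1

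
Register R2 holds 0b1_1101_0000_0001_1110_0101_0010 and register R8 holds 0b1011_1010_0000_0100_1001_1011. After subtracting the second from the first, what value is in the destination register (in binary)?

Subtract column by column in base 2:
  0-1 → 1 (borrow)
  1-1-1 → 1 (borrow)
  0-0-1 → 1 (borrow)
  0-1-1 → 0 (borrow)
  1-1-1 → 1 (borrow)
  0-0-1 → 1 (borrow)
  1-0-1 → 0
  0-1 → 1 (borrow)
  0-0-1 → 1 (borrow)
  1-0-1 → 0
  1-1 → 0
  1-0 → 1
  1-0 → 1
  0-0 → 0
  0-0 → 0
  0-0 → 0
  0-0 → 0
  0-1 → 1 (borrow)
  0-0-1 → 1 (borrow)
  0-1-1 → 0 (borrow)
  1-1-1 → 1 (borrow)
  0-1-1 → 0 (borrow)
  1-0-1 → 0
  1-1 → 0
  1-0 → 1

0b1000101100001100110110111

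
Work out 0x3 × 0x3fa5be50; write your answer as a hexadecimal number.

Multiply each base-16 digit by 3, carrying:
  0×3 = 0 → write 0
  5×3 = 15 → write f
  e×3 = 42 → write a carry 2
  b×3+2 = 35 → write 3 carry 2
  5×3+2 = 17 → write 1 carry 1
  a×3+1 = 31 → write f carry 1
  f×3+1 = 46 → write e carry 2
  3×3+2 = 11 → write b

0xbef13af0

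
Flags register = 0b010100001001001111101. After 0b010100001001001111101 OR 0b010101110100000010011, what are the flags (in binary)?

OR bit by bit (1 where either bit is 1):
  010100001001001111101
| 010101110100000010011
= 010101111101001111111

0b010101111101001111111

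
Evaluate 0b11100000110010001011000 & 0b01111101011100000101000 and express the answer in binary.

AND bit by bit (1 only where both bits are 1):
  11100000110010001011000
& 01111101011100000101000
= 01100000010000000001000

0b01100000010000000001000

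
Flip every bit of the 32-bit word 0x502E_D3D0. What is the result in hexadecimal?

0xAFD12C2F

Each hex digit d becomes F−d:
  5→A, 0→F, 2→D, E→1, D→2, 3→C, D→2, 0→F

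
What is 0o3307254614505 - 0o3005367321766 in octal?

0o301665272517

Subtract column by column in base 8:
  5-6 → 7 (borrow)
  0-6-1 → 1 (borrow)
  5-7-1 → 5 (borrow)
  4-1-1 → 2
  1-2 → 7 (borrow)
  6-3-1 → 2
  4-7 → 5 (borrow)
  5-6-1 → 6 (borrow)
  2-3-1 → 6 (borrow)
  7-5-1 → 1
  0-0 → 0
  3-0 → 3
  3-3 → 0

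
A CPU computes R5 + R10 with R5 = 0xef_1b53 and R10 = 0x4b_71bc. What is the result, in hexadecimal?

0x13a8d0f

Add column by column in base 16, right to left:
  3+c = f
  5+b = 0 carry 1
  b+1+1 = d
  1+7 = 8
  f+b = a carry 1
  e+4+1 = 3 carry 1
  final carry 1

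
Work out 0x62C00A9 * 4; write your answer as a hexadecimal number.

Multiply each base-16 digit by 4, carrying:
  9×4 = 36 → write 4 carry 2
  A×4+2 = 42 → write A carry 2
  0×4+2 = 2 → write 2
  0×4 = 0 → write 0
  C×4 = 48 → write 0 carry 3
  2×4+3 = 11 → write B
  6×4 = 24 → write 8 carry 1
  remaining carry: 1

0x18B002A4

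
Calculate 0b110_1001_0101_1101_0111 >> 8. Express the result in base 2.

Right shift by 8: drop the 8 least-significant bits.

0b11010010101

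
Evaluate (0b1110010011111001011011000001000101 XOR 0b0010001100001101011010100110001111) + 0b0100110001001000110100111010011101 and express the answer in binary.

0b10001010000111100110110100001100111

First 0b1110010011111001011011000001000101 XOR 0b0010001100001101011010100110001111 = 0b1100011111110100000001100111001010.
Add column by column in base 2, right to left:
  0+1 = 1
  1+0 = 1
  0+1 = 1
  1+1 = 0 carry 1
  0+1+1 = 0 carry 1
  0+0+1 = 1
  1+0 = 1
  1+1 = 0 carry 1
  1+0+1 = 0 carry 1
  0+1+1 = 0 carry 1
  0+1+1 = 0 carry 1
  1+1+1 = 1 carry 1
  1+0+1 = 0 carry 1
  0+0+1 = 1
  0+1 = 1
  0+0 = 0
  0+1 = 1
  0+1 = 1
  0+0 = 0
  0+0 = 0
  1+0 = 1
  0+1 = 1
  1+0 = 1
  1+0 = 1
  1+1 = 0 carry 1
  1+0+1 = 0 carry 1
  1+0+1 = 0 carry 1
  1+0+1 = 0 carry 1
  1+1+1 = 1 carry 1
  0+1+1 = 0 carry 1
  0+0+1 = 1
  0+0 = 0
  1+1 = 0 carry 1
  1+0+1 = 0 carry 1
  final carry 1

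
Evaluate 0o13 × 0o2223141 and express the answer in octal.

0o31123053

Multiply each base-8 digit by 11, carrying:
  1×11 = 11 → write 3 carry 1
  4×11+1 = 45 → write 5 carry 5
  1×11+5 = 16 → write 0 carry 2
  3×11+2 = 35 → write 3 carry 4
  2×11+4 = 26 → write 2 carry 3
  2×11+3 = 25 → write 1 carry 3
  2×11+3 = 25 → write 1 carry 3
  remaining carry: 3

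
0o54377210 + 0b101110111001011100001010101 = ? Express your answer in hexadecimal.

0o54377210 = 0xB1FE88 in hexadecimal.
0b101110111001011100001010101 = 0x5DCB855 in hexadecimal.
Add column by column in base 16, right to left:
  8+5 = D
  8+5 = D
  E+8 = 6 carry 1
  F+B+1 = B carry 1
  1+C+1 = E
  B+D = 8 carry 1
  0+5+1 = 6

0x68EB6DD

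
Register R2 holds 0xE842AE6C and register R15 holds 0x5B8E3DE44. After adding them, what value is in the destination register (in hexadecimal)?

0x6A1268CB0

Add column by column in base 16, right to left:
  C+4 = 0 carry 1
  6+4+1 = B
  E+E = C carry 1
  A+D+1 = 8 carry 1
  2+3+1 = 6
  4+E = 2 carry 1
  8+8+1 = 1 carry 1
  E+B+1 = A carry 1
  0+5+1 = 6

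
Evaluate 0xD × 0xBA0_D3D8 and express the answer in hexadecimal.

0x972AC1F8

Multiply each base-16 digit by 13, carrying:
  8×13 = 104 → write 8 carry 6
  D×13+6 = 175 → write F carry 10
  3×13+10 = 49 → write 1 carry 3
  D×13+3 = 172 → write C carry 10
  0×13+10 = 10 → write A
  A×13 = 130 → write 2 carry 8
  B×13+8 = 151 → write 7 carry 9
  remaining carry: 9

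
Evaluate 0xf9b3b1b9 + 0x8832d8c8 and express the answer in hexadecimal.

Add column by column in base 16, right to left:
  9+8 = 1 carry 1
  b+c+1 = 8 carry 1
  1+8+1 = a
  b+d = 8 carry 1
  3+2+1 = 6
  b+3 = e
  9+8 = 1 carry 1
  f+8+1 = 8 carry 1
  final carry 1

0x181e68a81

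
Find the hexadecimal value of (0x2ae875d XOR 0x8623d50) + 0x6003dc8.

0x10ccf7d5

First 0x2ae875d XOR 0x8623d50 = 0xaccba0d.
Add column by column in base 16, right to left:
  d+8 = 5 carry 1
  0+c+1 = d
  a+d = 7 carry 1
  b+3+1 = f
  c+0 = c
  c+0 = c
  a+6 = 0 carry 1
  final carry 1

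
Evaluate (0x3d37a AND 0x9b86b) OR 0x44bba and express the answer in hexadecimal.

0x3d37a AND 0x9b86b = 0x1906a.
Then OR with 0x44bba.

0x5dbfa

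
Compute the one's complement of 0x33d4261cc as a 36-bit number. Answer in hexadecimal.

0xcc2bd9e33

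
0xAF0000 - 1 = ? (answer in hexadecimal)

The trailing 4 digits are 0, so subtracting 1 borrows through: they become F and the next digit up decrements.

0xAEFFFF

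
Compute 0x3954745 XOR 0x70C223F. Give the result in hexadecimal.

XOR each hex digit independently (no carries):
  3^7=4, 9^0=9, 5^C=9, 4^2=6, 7^2=5, 4^3=7, 5^F=A

0x499657A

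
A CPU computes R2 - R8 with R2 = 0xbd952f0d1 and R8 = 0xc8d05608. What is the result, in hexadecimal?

0xb10829ac9

Subtract column by column in base 16:
  1-8 → 9 (borrow)
  d-0-1 → c
  0-6 → a (borrow)
  f-5-1 → 9
  2-0 → 2
  5-d → 8 (borrow)
  9-8-1 → 0
  d-c → 1
  b-0 → b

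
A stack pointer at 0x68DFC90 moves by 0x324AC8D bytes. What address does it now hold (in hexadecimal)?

Add column by column in base 16, right to left:
  0+D = D
  9+8 = 1 carry 1
  C+C+1 = 9 carry 1
  F+A+1 = A carry 1
  D+4+1 = 2 carry 1
  8+2+1 = B
  6+3 = 9

0x9B2A91D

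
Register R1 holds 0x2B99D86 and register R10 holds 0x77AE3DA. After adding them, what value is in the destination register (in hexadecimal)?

0xA348160

Add column by column in base 16, right to left:
  6+A = 0 carry 1
  8+D+1 = 6 carry 1
  D+3+1 = 1 carry 1
  9+E+1 = 8 carry 1
  9+A+1 = 4 carry 1
  B+7+1 = 3 carry 1
  2+7+1 = A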